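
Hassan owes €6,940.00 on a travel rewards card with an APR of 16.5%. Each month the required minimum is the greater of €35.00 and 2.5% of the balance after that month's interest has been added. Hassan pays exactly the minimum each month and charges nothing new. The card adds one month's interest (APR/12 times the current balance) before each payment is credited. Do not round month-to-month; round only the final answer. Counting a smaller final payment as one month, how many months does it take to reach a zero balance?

196 months

Monthly rate r = 16.5%/12 = 1.375% = 0.01375.
While 2.5% of the post-interest balance exceeds €35.00, each month B ← (B·(1+r))·(1 − 0.025), i.e. B shrinks by the factor (1+r)·0.975 = 0.98841.
This holds for months 1–139. Entering month 140 the balance is €1,372.12; 2.5% of the post-interest balance is now below €35.00, so the flat €35.00 minimum applies from here.
From month 140 a fixed €35.00 at rate r clears €1,372.12 in 57 more payments. Total: 139 + 57 = 196 months.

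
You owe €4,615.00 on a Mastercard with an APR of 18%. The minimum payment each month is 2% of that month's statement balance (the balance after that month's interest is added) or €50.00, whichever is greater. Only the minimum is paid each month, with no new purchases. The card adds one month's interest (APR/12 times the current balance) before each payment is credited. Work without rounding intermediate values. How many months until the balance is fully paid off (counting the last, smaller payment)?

209 months

Monthly rate r = 18%/12 = 1.5% = 0.015.
While 2% of the post-interest balance exceeds €50.00, each month B ← (B·(1+r))·(1 − 0.02), i.e. B shrinks by the factor (1+r)·0.98 = 0.9947.
This holds for months 1–119. Entering month 120 the balance is €2,452.07; 2% of the post-interest balance is now below €50.00, so the flat €50.00 minimum applies from here.
From month 120 a fixed €50.00 at rate r clears €2,452.07 in 90 more payments. Total: 119 + 90 = 209 months.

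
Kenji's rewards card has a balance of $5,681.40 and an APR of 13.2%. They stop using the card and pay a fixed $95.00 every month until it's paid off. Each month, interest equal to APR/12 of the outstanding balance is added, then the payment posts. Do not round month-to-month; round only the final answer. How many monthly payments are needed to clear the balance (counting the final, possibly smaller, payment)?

99 payments

Monthly rate r = 13.2%/12 = 1.1% = 0.011.
Recurrence: B ← B·(1+r) − $95.00.
Month 1: interest $62.50; balance after payment $5,648.90.
Month 2: interest $62.14; balance after payment $5,616.03.
Closed form: n = −ln(1 − rB₀/P)/ln(1+r) = −ln(0.34215)/ln(1.011) ≈ 98.035, so the balance reaches zero during payment 99.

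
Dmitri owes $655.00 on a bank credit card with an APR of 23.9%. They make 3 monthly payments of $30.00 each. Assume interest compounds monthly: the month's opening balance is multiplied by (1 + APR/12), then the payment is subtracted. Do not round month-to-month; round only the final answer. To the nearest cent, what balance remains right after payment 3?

$603.12

Monthly rate r = 23.9%/12 = 1.99167% = 0.0199167.
Each month: B ← B·(1+r) − $30.00.
Month 1: interest $13.05; balance after payment $638.05.
Month 2: interest $12.71; balance after payment $620.75.
Month 3: interest $12.36; balance after payment $603.12.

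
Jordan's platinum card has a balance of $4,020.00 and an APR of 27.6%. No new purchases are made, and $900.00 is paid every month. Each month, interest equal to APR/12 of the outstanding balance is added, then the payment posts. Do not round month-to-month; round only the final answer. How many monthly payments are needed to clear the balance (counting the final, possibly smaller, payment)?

Monthly rate r = 27.6%/12 = 2.3% = 0.023.
Recurrence: B ← B·(1+r) − $900.00.
Month 1: interest $92.46; balance after payment $3,212.46.
Month 2: interest $73.89; balance after payment $2,386.35.
Month 3: interest $54.89; balance after payment $1,541.23.
Month 4: interest $35.45; balance after payment $676.68.
Month 5: interest $15.56; balance after payment $0.00.

5 payments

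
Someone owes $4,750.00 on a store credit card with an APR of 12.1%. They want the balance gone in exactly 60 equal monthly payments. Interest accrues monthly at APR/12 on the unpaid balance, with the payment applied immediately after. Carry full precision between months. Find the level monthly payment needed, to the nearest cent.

$105.90

Monthly rate r = 12.1%/12 = 1.00833% = 0.0100833.
Level-payment amortization: P = B₀·r / (1 − (1+r)^(−n)) = 4750.00·0.0100833 / (1 − 1.01008^(−60)).
Denominator 1 − (1+r)^(−60) = 0.452268536.
P = 47.8958 / 0.452268536 ≈ 105.90.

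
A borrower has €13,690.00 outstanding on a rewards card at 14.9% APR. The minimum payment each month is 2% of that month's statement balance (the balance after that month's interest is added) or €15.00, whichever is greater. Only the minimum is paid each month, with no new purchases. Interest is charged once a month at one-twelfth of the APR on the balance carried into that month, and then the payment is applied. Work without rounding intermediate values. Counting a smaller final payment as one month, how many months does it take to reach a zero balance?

Monthly rate r = 14.9%/12 = 1.24167% = 0.0124167.
While 2% of the post-interest balance exceeds €15.00, each month B ← (B·(1+r))·(1 − 0.02), i.e. B shrinks by the factor (1+r)·0.98 = 0.99217.
This holds for months 1–371. Entering month 372 the balance is €740.58; 2% of the post-interest balance is now below €15.00, so the flat €15.00 minimum applies from here.
From month 372 a fixed €15.00 at rate r clears €740.58 in 77 more payments. Total: 371 + 77 = 448 months.

448 months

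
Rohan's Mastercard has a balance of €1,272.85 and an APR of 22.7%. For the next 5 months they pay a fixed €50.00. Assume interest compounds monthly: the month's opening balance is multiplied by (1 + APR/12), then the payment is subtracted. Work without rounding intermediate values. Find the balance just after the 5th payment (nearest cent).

€1,138.24

Monthly rate r = 22.7%/12 = 1.89167% = 0.0189167.
Each month: B ← B·(1+r) − €50.00.
Month 1: interest €24.08; balance after payment €1,246.93.
Month 2: interest €23.59; balance after payment €1,220.52.
Month 3: interest €23.09; balance after payment €1,193.60.
Month 4: interest €22.58; balance after payment €1,166.18.
Month 5: interest €22.06; balance after payment €1,138.24.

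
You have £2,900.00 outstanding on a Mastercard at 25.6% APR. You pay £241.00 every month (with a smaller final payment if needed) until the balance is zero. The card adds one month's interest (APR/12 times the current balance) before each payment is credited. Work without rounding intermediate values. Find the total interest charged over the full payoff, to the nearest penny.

£487.16

Monthly rate r = 25.6%/12 = 2.13333% = 0.0213333.
Payoff takes n = ⌈−ln(1 − rB₀/P)/ln(1+r)⌉ = ⌈14.054⌉ = 15 payments; the last is £13.16.
Total paid = 14·£241.00 + £13.16 = £3,387.16.
Total interest = total paid − principal = £3,387.16 − £2,900.00 = £487.16.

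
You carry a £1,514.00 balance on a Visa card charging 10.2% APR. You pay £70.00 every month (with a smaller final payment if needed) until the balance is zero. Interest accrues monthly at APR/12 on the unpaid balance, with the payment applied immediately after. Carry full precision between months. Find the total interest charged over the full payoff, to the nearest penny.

£166.09

Monthly rate r = 10.2%/12 = 0.85% = 0.0085.
Payoff takes n = ⌈−ln(1 − rB₀/P)/ln(1+r)⌉ = ⌈24.001⌉ = 25 payments; the last is £0.09.
Total paid = 24·£70.00 + £0.09 = £1,680.09.
Total interest = total paid − principal = £1,680.09 − £1,514.00 = £166.09.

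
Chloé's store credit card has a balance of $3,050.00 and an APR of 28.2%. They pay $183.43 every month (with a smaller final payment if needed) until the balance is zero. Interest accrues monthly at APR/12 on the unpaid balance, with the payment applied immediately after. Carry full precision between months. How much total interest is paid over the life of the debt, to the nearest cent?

Monthly rate r = 28.2%/12 = 2.35% = 0.0235.
Payoff takes n = ⌈−ln(1 − rB₀/P)/ln(1+r)⌉ = ⌈21.333⌉ = 22 payments; the last is $61.54.
Total paid = 21·$183.43 + $61.54 = $3,913.57.
Total interest = total paid − principal = $3,913.57 − $3,050.00 = $863.57.

$863.57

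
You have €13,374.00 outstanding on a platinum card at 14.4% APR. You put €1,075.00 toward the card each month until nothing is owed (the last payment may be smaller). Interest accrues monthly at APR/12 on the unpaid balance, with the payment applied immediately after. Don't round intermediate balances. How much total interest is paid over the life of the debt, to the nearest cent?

€1,198.63

Monthly rate r = 14.4%/12 = 1.2% = 0.012.
Payoff takes n = ⌈−ln(1 − rB₀/P)/ln(1+r)⌉ = ⌈13.554⌉ = 14 payments; the last is €597.63.
Total paid = 13·€1,075.00 + €597.63 = €14,572.63.
Total interest = total paid − principal = €14,572.63 − €13,374.00 = €1,198.63.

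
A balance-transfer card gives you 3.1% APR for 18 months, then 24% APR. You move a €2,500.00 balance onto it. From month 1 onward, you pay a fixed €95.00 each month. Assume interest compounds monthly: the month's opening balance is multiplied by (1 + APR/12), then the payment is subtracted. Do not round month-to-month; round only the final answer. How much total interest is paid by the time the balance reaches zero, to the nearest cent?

€181.66

Promo months 1–18 at r₀ = 3.1%/12 = 0.00258333; months 19+ at r₁ = 24%/12 = 0.02.
After month 18: iterate B ← B·(1+r₀) − €95.00 for 18 months → €870.77.
Then at r₁ with €95.00/mo: n₂ = −ln(1 − r₁·B/P)/ln(1+r₁) ≈ 10.23 → 11 more payments.
Total paid = 28·€95.00 + €21.66 = €2,681.66; interest = €2,681.66 − €2,500.00 = €181.66.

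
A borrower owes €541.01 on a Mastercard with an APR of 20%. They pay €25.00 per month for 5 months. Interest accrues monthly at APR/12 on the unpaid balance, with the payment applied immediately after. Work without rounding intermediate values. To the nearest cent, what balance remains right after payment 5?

€458.39

Monthly rate r = 20%/12 = 1.66667% = 0.0166667.
Each month: B ← B·(1+r) − €25.00.
Month 1: interest €9.02; balance after payment €525.03.
Month 2: interest €8.75; balance after payment €508.78.
Month 3: interest €8.48; balance after payment €492.26.
Month 4: interest €8.20; balance after payment €475.46.
Month 5: interest €7.92; balance after payment €458.39.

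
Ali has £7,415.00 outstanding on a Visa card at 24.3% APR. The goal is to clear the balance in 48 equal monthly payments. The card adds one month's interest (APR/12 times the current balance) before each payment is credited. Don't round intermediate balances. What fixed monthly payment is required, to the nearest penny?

£242.97

Monthly rate r = 24.3%/12 = 2.025% = 0.02025.
Level-payment amortization: P = B₀·r / (1 − (1+r)^(−n)) = 7415.00·0.02025 / (1 − 1.02025^(−48)).
Denominator 1 − (1+r)^(−48) = 0.617982697.
P = 150.154 / 0.617982697 ≈ 242.97.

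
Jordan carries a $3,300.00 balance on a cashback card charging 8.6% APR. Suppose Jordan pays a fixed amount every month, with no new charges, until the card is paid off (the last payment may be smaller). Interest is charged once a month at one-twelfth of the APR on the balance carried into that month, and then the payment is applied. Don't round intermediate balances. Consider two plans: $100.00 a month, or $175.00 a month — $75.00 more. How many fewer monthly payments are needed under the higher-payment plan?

17 fewer payments

Monthly rate r = 8.6%/12 = 0.716667% = 0.00716667.
At $100.00/mo: n = ⌈−ln(1 − rB₀/P)/ln(1+r)⌉ = 38 payments (last $78.78); total interest = total paid − $3,300.00 = $478.78.
At $175.00/mo: 21 payments (last $58.19); total interest $258.19.
Payments saved = 38 − 21 = 17.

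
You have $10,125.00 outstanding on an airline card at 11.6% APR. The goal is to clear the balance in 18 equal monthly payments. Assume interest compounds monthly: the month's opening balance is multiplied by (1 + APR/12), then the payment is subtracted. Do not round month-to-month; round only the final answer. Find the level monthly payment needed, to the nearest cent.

Monthly rate r = 11.6%/12 = 0.966667% = 0.00966667.
Level-payment amortization: P = B₀·r / (1 − (1+r)^(−n)) = 10125.00·0.00966667 / (1 − 1.00967^(−18)).
Denominator 1 − (1+r)^(−18) = 0.159000641.
P = 97.875 / 0.159000641 ≈ 615.56.

$615.56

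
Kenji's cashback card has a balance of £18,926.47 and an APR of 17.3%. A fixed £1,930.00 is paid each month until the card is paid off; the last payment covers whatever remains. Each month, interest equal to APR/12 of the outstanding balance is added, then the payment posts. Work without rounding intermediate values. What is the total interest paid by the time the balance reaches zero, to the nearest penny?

£1,628.94

Monthly rate r = 17.3%/12 = 1.44167% = 0.0144167.
Payoff takes n = ⌈−ln(1 − rB₀/P)/ln(1+r)⌉ = ⌈10.649⌉ = 11 payments; the last is £1,255.41.
Total paid = 10·£1,930.00 + £1,255.41 = £20,555.41.
Total interest = total paid − principal = £20,555.41 − £18,926.47 = £1,628.94.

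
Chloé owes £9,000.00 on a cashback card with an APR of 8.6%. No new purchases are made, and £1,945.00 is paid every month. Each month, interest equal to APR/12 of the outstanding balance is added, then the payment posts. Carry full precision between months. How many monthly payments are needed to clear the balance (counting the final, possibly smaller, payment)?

Monthly rate r = 8.6%/12 = 0.716667% = 0.00716667.
Recurrence: B ← B·(1+r) − £1,945.00.
Month 1: interest £64.50; balance after payment £7,119.50.
Month 2: interest £51.02; balance after payment £5,225.52.
Month 3: interest £37.45; balance after payment £3,317.97.
Month 4: interest £23.78; balance after payment £1,396.75.
Month 5: interest £10.01; balance after payment £0.00.

5 payments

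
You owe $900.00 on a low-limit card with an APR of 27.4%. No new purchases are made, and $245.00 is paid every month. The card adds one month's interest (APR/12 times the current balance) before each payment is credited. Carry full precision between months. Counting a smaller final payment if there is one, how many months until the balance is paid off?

4 months

Monthly rate r = 27.4%/12 = 2.28333% = 0.0228333.
Recurrence: B ← B·(1+r) − $245.00.
Month 1: interest $20.55; balance after payment $675.55.
Month 2: interest $15.43; balance after payment $445.98.
Month 3: interest $10.18; balance after payment $211.16.
Month 4: interest $4.82; balance after payment $0.00.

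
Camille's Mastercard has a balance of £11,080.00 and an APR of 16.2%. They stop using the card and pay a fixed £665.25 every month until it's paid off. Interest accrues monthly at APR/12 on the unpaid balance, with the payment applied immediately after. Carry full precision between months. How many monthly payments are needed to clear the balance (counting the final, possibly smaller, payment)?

Monthly rate r = 16.2%/12 = 1.35% = 0.0135.
Recurrence: B ← B·(1+r) − £665.25.
Month 1: interest £149.58; balance after payment £10,564.33.
Month 2: interest £142.62; balance after payment £10,041.70.
Closed form: n = −ln(1 − rB₀/P)/ln(1+r) = −ln(0.77515)/ln(1.0135) ≈ 18.993, so the balance reaches zero during payment 19.

19 payments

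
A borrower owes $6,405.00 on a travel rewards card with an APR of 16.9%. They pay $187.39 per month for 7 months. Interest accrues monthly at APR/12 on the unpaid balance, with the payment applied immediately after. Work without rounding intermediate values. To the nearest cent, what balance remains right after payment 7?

$5,695.27

Monthly rate r = 16.9%/12 = 1.40833% = 0.0140833.
Each month: B ← B·(1+r) − $187.39.
Month 1: interest $90.20; balance after payment $6,307.81.
Month 2: interest $88.84; balance after payment $6,209.26.
Month 3: interest $87.45; balance after payment $6,109.32.
Month 4: interest $86.04; balance after payment $6,007.97.
Month 5: interest $84.61; balance after payment $5,905.19.
Month 6: interest $83.16; balance after payment $5,800.96.
Month 7: interest $81.70; balance after payment $5,695.27.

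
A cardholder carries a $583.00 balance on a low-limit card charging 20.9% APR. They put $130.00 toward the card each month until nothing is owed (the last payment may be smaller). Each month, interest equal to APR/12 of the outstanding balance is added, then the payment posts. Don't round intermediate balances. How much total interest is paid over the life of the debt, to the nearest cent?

$29.53

Monthly rate r = 20.9%/12 = 1.74167% = 0.0174167.
Payoff takes n = ⌈−ln(1 − rB₀/P)/ln(1+r)⌉ = ⌈4.710⌉ = 5 payments; the last is $92.53.
Total paid = 4·$130.00 + $92.53 = $612.53.
Total interest = total paid − principal = $612.53 − $583.00 = $29.53.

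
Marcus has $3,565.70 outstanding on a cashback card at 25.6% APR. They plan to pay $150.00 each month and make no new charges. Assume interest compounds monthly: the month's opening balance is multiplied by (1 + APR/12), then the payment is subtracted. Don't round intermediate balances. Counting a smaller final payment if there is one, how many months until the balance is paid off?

34 months

Monthly rate r = 25.6%/12 = 2.13333% = 0.0213333.
Recurrence: B ← B·(1+r) − $150.00.
Month 1: interest $76.07; balance after payment $3,491.77.
Month 2: interest $74.49; balance after payment $3,416.26.
Closed form: n = −ln(1 − rB₀/P)/ln(1+r) = −ln(0.49288)/ln(1.02133) ≈ 33.516, so the balance reaches zero during payment 34.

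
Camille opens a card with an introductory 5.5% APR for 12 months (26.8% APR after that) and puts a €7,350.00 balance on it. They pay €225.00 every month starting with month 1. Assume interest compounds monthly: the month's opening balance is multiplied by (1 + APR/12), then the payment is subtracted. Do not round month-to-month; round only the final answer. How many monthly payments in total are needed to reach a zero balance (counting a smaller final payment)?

44 payments

Promo months 1–12 at r₀ = 5.5%/12 = 0.00458333; months 13+ at r₁ = 26.8%/12 = 0.0223333.
After month 12: iterate B ← B·(1+r₀) − €225.00 for 12 months → €4,995.48.
Then at r₁ with €225.00/mo: n₂ = −ln(1 − r₁·B/P)/ln(1+r₁) ≈ 31.01 → 32 more payments.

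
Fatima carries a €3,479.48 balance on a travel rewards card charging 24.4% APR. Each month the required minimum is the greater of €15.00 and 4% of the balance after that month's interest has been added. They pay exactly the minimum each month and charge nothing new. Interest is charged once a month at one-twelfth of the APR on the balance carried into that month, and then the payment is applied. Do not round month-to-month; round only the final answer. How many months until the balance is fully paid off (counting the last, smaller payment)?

Monthly rate r = 24.4%/12 = 2.03333% = 0.0203333.
While 4% of the post-interest balance exceeds €15.00, each month B ← (B·(1+r))·(1 − 0.04), i.e. B shrinks by the factor (1+r)·0.96 = 0.97952.
This holds for months 1–109. Entering month 110 the balance is €364.72; 4% of the post-interest balance is now below €15.00, so the flat €15.00 minimum applies from here.
From month 110 a fixed €15.00 at rate r clears €364.72 in 34 more payments. Total: 109 + 34 = 143 months.

143 months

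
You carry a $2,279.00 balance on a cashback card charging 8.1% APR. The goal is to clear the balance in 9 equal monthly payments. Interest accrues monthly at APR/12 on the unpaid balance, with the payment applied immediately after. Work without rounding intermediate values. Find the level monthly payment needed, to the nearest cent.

$261.85

Monthly rate r = 8.1%/12 = 0.675% = 0.00675.
Level-payment amortization: P = B₀·r / (1 − (1+r)^(−n)) = 2279.00·0.00675 / (1 − 1.00675^(−9)).
Denominator 1 − (1+r)^(−9) = 0.0587494229.
P = 15.3833 / 0.0587494229 ≈ 261.85.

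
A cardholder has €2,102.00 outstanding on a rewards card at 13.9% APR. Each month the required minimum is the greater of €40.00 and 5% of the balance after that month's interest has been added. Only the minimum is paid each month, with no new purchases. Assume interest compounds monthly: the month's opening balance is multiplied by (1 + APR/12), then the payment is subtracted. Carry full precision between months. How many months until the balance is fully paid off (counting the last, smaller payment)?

48 months

Monthly rate r = 13.9%/12 = 1.15833% = 0.0115833.
While 5% of the post-interest balance exceeds €40.00, each month B ← (B·(1+r))·(1 − 0.05), i.e. B shrinks by the factor (1+r)·0.95 = 0.961.
This holds for months 1–25. Entering month 26 the balance is €777.61; 5% of the post-interest balance is now below €40.00, so the flat €40.00 minimum applies from here.
From month 26 a fixed €40.00 at rate r clears €777.61 in 23 more payments. Total: 25 + 23 = 48 months.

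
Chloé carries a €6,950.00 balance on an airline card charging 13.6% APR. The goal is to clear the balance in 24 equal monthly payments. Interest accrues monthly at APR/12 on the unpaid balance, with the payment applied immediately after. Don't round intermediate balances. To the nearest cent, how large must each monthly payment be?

Monthly rate r = 13.6%/12 = 1.13333% = 0.0113333.
Level-payment amortization: P = B₀·r / (1 − (1+r)^(−n)) = 6950.00·0.0113333 / (1 − 1.01133^(−24)).
Denominator 1 − (1+r)^(−24) = 0.236979373.
P = 78.7667 / 0.236979373 ≈ 332.38.

€332.38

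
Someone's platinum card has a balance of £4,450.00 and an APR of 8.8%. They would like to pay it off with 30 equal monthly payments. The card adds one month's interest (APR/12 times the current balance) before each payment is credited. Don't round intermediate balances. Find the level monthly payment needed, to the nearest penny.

£165.79

Monthly rate r = 8.8%/12 = 0.733333% = 0.00733333.
Level-payment amortization: P = B₀·r / (1 − (1+r)^(−n)) = 4450.00·0.00733333 / (1 − 1.00733^(−30)).
Denominator 1 − (1+r)^(−30) = 0.196836726.
P = 32.6333 / 0.196836726 ≈ 165.79.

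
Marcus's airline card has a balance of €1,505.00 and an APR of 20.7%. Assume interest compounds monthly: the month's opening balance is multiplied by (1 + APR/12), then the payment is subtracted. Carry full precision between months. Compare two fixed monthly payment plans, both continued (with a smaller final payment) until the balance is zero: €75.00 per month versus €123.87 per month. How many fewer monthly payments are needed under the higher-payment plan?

11 fewer payments

Monthly rate r = 20.7%/12 = 1.725% = 0.01725.
At €75.00/mo: n = ⌈−ln(1 − rB₀/P)/ln(1+r)⌉ = 25 payments (last €63.27); total interest = total paid − €1,505.00 = €358.27.
At €123.87/mo: 14 payments (last €93.33); total interest €198.64.
Payments saved = 25 − 14 = 11.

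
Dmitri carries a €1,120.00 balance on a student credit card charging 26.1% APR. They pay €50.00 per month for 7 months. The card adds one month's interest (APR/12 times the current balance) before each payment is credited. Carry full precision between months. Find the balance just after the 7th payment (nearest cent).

Monthly rate r = 26.1%/12 = 2.175% = 0.02175.
Each month: B ← B·(1+r) − €50.00.
Month 1: interest €24.36; balance after payment €1,094.36.
Month 2: interest €23.80; balance after payment €1,068.16.
Month 3: interest €23.23; balance after payment €1,041.39.
Month 4: interest €22.65; balance after payment €1,014.05.
Month 5: interest €22.06; balance after payment €986.10.
Month 6: interest €21.45; balance after payment €957.55.
Month 7: interest €20.83; balance after payment €928.38.

€928.38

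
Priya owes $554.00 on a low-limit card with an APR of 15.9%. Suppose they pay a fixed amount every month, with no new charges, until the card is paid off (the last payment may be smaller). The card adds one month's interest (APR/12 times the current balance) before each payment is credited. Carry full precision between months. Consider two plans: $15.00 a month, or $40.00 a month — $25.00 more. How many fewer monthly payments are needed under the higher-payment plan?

Monthly rate r = 15.9%/12 = 1.325% = 0.01325.
At $15.00/mo: n = ⌈−ln(1 − rB₀/P)/ln(1+r)⌉ = 52 payments (last $0.91); total interest = total paid − $554.00 = $211.91.
At $40.00/mo: 16 payments (last $16.17); total interest $62.17.
Payments saved = 52 − 16 = 36.

36 fewer payments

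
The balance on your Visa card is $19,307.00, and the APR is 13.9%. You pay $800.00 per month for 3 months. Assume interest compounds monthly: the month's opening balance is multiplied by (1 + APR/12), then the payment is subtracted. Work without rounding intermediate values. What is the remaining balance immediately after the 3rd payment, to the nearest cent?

$17,557.81

Monthly rate r = 13.9%/12 = 1.15833% = 0.0115833.
Each month: B ← B·(1+r) − $800.00.
Month 1: interest $223.64; balance after payment $18,730.64.
Month 2: interest $216.96; balance after payment $18,147.60.
Month 3: interest $210.21; balance after payment $17,557.81.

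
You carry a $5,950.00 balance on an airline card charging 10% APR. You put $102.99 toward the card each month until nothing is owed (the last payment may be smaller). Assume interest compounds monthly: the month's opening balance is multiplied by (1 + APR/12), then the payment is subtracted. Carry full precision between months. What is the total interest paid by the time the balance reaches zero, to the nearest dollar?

$2,200

Monthly rate r = 10%/12 = 0.833333% = 0.00833333.
Payoff takes n = ⌈−ln(1 − rB₀/P)/ln(1+r)⌉ = ⌈79.131⌉ = 80 payments; the last is $13.59.
Total paid = 79·$102.99 + $13.59 = $8,149.80.
Total interest = total paid − principal = $8,149.80 − $5,950.00 = $2,199.80.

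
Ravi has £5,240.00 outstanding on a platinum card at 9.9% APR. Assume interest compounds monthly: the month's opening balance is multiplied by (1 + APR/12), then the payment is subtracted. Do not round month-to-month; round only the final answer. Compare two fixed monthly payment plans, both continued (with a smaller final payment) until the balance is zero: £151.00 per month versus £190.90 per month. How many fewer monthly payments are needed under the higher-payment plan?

Monthly rate r = 9.9%/12 = 0.825% = 0.00825.
At £151.00/mo: n = ⌈−ln(1 − rB₀/P)/ln(1+r)⌉ = 42 payments (last £7.72); total interest = total paid − £5,240.00 = £958.72.
At £190.90/mo: 32 payments (last £48.22); total interest £726.12.
Payments saved = 42 − 32 = 10.

10 fewer payments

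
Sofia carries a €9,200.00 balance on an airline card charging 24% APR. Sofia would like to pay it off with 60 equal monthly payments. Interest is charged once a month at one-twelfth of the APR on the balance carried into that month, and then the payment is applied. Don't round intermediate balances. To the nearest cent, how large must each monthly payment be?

Monthly rate r = 24%/12 = 2% = 0.02.
Level-payment amortization: P = B₀·r / (1 − (1+r)^(−n)) = 9200.00·0.02 / (1 − 1.02^(−60)).
Denominator 1 − (1+r)^(−60) = 0.695217734.
P = 184 / 0.695217734 ≈ 264.67.

€264.67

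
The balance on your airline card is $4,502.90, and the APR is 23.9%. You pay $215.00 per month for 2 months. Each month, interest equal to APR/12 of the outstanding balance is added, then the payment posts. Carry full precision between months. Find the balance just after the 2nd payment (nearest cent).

Monthly rate r = 23.9%/12 = 1.99167% = 0.0199167.
Each month: B ← B·(1+r) − $215.00.
Month 1: interest $89.68; balance after payment $4,377.58.
Month 2: interest $87.19; balance after payment $4,249.77.

$4,249.77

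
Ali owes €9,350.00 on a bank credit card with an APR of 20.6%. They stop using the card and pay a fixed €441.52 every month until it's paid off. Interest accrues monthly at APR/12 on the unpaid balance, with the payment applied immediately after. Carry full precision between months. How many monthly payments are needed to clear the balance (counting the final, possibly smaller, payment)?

27 months

Monthly rate r = 20.6%/12 = 1.71667% = 0.0171667.
Recurrence: B ← B·(1+r) − €441.52.
Month 1: interest €160.51; balance after payment €9,068.99.
Month 2: interest €155.68; balance after payment €8,783.15.
Closed form: n = −ln(1 − rB₀/P)/ln(1+r) = −ln(0.63646)/ln(1.01717) ≈ 26.545, so the balance reaches zero during payment 27.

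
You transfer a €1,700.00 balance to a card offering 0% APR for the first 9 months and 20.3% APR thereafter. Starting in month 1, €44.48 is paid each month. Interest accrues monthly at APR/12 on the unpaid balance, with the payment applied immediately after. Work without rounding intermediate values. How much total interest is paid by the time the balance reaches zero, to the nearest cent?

€508.23

Promo months 1–9 at r₀ = 0%/12 = 0; months 10+ at r₁ = 20.3%/12 = 0.0169167.
After month 9 (no interest yet): B = €1,700.00 − 9·€44.48 = €1,299.68.
Then at r₁ with €44.48/mo: n₂ = −ln(1 − r₁·B/P)/ln(1+r₁) ≈ 40.64 → 41 more payments.
Total paid = 49·€44.48 + €28.71 = €2,208.23; interest = €2,208.23 − €1,700.00 = €508.23.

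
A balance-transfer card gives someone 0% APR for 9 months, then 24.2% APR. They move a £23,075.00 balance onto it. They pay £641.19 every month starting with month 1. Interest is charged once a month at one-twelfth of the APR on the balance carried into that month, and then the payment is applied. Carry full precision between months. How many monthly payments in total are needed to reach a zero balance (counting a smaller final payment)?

49 months

Promo months 1–9 at r₀ = 0%/12 = 0; months 10+ at r₁ = 24.2%/12 = 0.0201667.
After month 9 (no interest yet): B = £23,075.00 − 9·£641.19 = £17,304.29.
Then at r₁ with £641.19/mo: n₂ = −ln(1 − r₁·B/P)/ln(1+r₁) ≈ 39.36 → 40 more payments.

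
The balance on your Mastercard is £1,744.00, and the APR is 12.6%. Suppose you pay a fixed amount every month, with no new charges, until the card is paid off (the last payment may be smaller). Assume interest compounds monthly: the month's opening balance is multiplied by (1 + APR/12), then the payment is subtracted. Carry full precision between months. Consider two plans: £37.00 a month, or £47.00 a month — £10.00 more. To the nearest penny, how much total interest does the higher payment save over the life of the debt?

£198.17

Monthly rate r = 12.6%/12 = 1.05% = 0.0105.
At £37.00/mo: n = ⌈−ln(1 − rB₀/P)/ln(1+r)⌉ = 66 payments (last £14.55); total interest = total paid − £1,744.00 = £675.55.
At £47.00/mo: 48 payments (last £12.38); total interest £477.38.
Interest saved = £675.55 − £477.38 = £198.17.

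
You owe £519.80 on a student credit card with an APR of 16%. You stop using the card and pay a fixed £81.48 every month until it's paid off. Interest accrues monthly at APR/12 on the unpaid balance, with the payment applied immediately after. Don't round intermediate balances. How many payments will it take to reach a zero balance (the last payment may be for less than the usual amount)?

7 months

Monthly rate r = 16%/12 = 1.33333% = 0.0133333.
Recurrence: B ← B·(1+r) − £81.48.
Month 1: interest £6.93; balance after payment £445.25.
Month 2: interest £5.94; balance after payment £369.71.
Closed form: n = −ln(1 − rB₀/P)/ln(1+r) = −ln(0.91494)/ln(1.01333) ≈ 6.712, so the balance reaches zero during payment 7.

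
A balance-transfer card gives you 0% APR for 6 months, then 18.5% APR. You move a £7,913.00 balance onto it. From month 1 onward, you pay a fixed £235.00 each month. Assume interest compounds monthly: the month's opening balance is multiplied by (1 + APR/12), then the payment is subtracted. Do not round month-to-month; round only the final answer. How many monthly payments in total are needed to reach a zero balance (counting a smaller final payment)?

Promo months 1–6 at r₀ = 0%/12 = 0; months 7+ at r₁ = 18.5%/12 = 0.0154167.
After month 6 (no interest yet): B = £7,913.00 − 6·£235.00 = £6,503.00.
Then at r₁ with £235.00/mo: n₂ = −ln(1 − r₁·B/P)/ln(1+r₁) ≈ 36.36 → 37 more payments.

43 payments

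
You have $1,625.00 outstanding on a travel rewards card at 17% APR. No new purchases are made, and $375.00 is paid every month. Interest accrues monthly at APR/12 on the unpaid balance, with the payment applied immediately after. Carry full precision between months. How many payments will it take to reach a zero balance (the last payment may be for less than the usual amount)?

Monthly rate r = 17%/12 = 1.41667% = 0.0141667.
Recurrence: B ← B·(1+r) − $375.00.
Month 1: interest $23.02; balance after payment $1,273.02.
Month 2: interest $18.03; balance after payment $916.06.
Month 3: interest $12.98; balance after payment $554.03.
Month 4: interest $7.85; balance after payment $186.88.
Month 5: interest $2.65; balance after payment $0.00.

5 payments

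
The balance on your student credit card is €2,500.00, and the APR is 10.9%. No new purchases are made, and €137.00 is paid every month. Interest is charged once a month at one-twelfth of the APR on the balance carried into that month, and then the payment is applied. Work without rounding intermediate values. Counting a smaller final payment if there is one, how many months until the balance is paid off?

21 months

Monthly rate r = 10.9%/12 = 0.908333% = 0.00908333.
Recurrence: B ← B·(1+r) − €137.00.
Month 1: interest €22.71; balance after payment €2,385.71.
Month 2: interest €21.67; balance after payment €2,270.38.
Closed form: n = −ln(1 − rB₀/P)/ln(1+r) = −ln(0.83425)/ln(1.00908) ≈ 20.042, so the balance reaches zero during payment 21.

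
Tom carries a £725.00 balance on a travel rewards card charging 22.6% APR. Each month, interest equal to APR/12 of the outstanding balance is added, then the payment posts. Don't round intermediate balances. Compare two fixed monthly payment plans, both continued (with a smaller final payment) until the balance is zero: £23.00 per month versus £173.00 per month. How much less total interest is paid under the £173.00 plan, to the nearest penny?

£347.48

Monthly rate r = 22.6%/12 = 1.88333% = 0.0188333.
At £23.00/mo: n = ⌈−ln(1 − rB₀/P)/ln(1+r)⌉ = 49 payments (last £6.17); total interest = total paid − £725.00 = £385.17.
At £173.00/mo: 5 payments (last £70.69); total interest £37.69.
Interest saved = £385.17 − £37.69 = £347.48.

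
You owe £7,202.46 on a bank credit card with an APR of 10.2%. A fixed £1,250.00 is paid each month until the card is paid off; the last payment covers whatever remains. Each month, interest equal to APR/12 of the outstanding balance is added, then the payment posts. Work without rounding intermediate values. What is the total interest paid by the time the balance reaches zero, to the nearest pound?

£214

Monthly rate r = 10.2%/12 = 0.85% = 0.0085.
Payoff takes n = ⌈−ln(1 − rB₀/P)/ln(1+r)⌉ = ⌈5.933⌉ = 6 payments; the last is £1,166.49.
Total paid = 5·£1,250.00 + £1,166.49 = £7,416.49.
Total interest = total paid − principal = £7,416.49 − £7,202.46 = £214.03.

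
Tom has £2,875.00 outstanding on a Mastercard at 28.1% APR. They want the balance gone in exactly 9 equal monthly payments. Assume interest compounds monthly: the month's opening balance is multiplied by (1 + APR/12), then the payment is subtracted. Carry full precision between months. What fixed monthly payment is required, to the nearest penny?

Monthly rate r = 28.1%/12 = 2.34167% = 0.0234167.
Level-payment amortization: P = B₀·r / (1 − (1+r)^(−n)) = 2875.00·0.0234167 / (1 − 1.02342^(−9)).
Denominator 1 − (1+r)^(−9) = 0.188053092.
P = 67.3229 / 0.188053092 ≈ 358.00.

£358.00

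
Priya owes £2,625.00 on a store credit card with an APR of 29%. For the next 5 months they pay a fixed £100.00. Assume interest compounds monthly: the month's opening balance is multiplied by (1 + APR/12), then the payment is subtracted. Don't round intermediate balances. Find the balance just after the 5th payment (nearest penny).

£2,433.14

Monthly rate r = 29%/12 = 2.41667% = 0.0241667.
Each month: B ← B·(1+r) − £100.00.
Month 1: interest £63.44; balance after payment £2,588.44.
Month 2: interest £62.55; balance after payment £2,550.99.
Month 3: interest £61.65; balance after payment £2,512.64.
Month 4: interest £60.72; balance after payment £2,473.36.
Month 5: interest £59.77; balance after payment £2,433.14.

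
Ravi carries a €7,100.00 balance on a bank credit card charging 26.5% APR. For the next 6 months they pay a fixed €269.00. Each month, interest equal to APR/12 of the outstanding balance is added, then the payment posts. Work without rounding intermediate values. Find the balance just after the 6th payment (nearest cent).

€6,388.47

Monthly rate r = 26.5%/12 = 2.20833% = 0.0220833.
Each month: B ← B·(1+r) − €269.00.
Month 1: interest €156.79; balance after payment €6,987.79.
Month 2: interest €154.31; balance after payment €6,873.11.
Month 3: interest €151.78; balance after payment €6,755.89.
Month 4: interest €149.19; balance after payment €6,636.08.
Month 5: interest €146.55; balance after payment €6,513.63.
Month 6: interest €143.84; balance after payment €6,388.47.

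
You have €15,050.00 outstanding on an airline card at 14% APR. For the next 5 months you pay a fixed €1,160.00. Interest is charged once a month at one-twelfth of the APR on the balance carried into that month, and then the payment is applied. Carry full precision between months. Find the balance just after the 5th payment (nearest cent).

€10,011.72

Monthly rate r = 14%/12 = 1.16667% = 0.0116667.
Each month: B ← B·(1+r) − €1,160.00.
Month 1: interest €175.58; balance after payment €14,065.58.
Month 2: interest €164.10; balance after payment €13,069.68.
Month 3: interest €152.48; balance after payment €12,062.16.
Month 4: interest €140.73; balance after payment €11,042.89.
Month 5: interest €128.83; balance after payment €10,011.72.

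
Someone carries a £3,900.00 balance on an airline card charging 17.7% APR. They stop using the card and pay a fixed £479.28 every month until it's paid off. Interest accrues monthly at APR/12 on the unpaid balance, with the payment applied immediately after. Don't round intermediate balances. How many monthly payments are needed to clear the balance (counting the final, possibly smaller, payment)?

Monthly rate r = 17.7%/12 = 1.475% = 0.01475.
Recurrence: B ← B·(1+r) − £479.28.
Month 1: interest £57.52; balance after payment £3,478.24.
Month 2: interest £51.30; balance after payment £3,050.27.
Closed form: n = −ln(1 − rB₀/P)/ln(1+r) = −ln(0.87998)/ln(1.01475) ≈ 8.732, so the balance reaches zero during payment 9.

9 months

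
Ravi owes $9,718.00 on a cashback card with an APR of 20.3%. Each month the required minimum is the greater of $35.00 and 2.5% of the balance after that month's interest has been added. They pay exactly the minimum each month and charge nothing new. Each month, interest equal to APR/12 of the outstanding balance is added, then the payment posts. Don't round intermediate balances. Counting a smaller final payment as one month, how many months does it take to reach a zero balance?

295 months

Monthly rate r = 20.3%/12 = 1.69167% = 0.0169167.
While 2.5% of the post-interest balance exceeds $35.00, each month B ← (B·(1+r))·(1 − 0.025), i.e. B shrinks by the factor (1+r)·0.975 = 0.99149.
This holds for months 1–229. Entering month 230 the balance is $1,373.99; 2.5% of the post-interest balance is now below $35.00, so the flat $35.00 minimum applies from here.
From month 230 a fixed $35.00 at rate r clears $1,373.99 in 66 more payments. Total: 229 + 66 = 295 months.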